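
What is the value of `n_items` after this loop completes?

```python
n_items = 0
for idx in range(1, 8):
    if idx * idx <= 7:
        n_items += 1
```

Count numbers where idx² ≤ 7
`n_items` takes the values: 0 → 1 → 2

Answer: 2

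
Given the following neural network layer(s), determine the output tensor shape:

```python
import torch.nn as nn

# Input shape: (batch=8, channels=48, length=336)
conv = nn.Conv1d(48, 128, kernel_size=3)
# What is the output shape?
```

Input: (8, 48, 336) -> Output: (8, 128, 334)

Answer: (8, 128, 334)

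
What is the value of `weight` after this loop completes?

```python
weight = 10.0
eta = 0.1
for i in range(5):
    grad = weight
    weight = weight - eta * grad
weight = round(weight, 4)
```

Gradient descent: w = 10.0 * (1 - 0.1)^5
`weight` takes the values: 10.0 → 9.0 → 8.1 → 7.29 → 6.561 → 5.9049

Answer: 5.9049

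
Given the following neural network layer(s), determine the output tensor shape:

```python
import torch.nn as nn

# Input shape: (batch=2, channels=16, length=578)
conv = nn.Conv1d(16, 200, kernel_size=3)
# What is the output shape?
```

Input: (2, 16, 578) -> Output: (2, 200, 576)

Answer: (2, 200, 576)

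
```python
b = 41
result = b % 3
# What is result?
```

Trace:
`b = 41` → b = 41
`result = b % 3` → result = 2
So result = 2

Answer: 2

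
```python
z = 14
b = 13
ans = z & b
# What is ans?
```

Trace:
`z = 14` → z = 14
`b = 13` → b = 13
`ans = z & b` → ans = 12
So ans = 12

Answer: 12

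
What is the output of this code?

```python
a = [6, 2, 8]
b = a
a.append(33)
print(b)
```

Key concept: basic list aliasing.
Step by step:
`a = [6, 2, 8]` → a = [6, 2, 8]
`b = a` → b = [6, 2, 8] (same object as a)
`a.append(33)` → a = [6, 2, 8, 33] (same object as b); b = [6, 2, 8, 33] (same object as a)
`print(b)` → prints [6, 2, 8, 33]

Answer: [6, 2, 8, 33]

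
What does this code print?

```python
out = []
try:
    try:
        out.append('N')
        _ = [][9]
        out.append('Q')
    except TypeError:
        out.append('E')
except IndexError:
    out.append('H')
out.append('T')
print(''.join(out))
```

Execution trace: 'N' (try body) → 'H' (outer except IndexError) → 'T' (after the try/except). Output: NHT

Answer: NHT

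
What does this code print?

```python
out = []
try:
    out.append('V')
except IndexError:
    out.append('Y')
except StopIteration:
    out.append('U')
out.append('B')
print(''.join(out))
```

Execution trace: 'V' (try body, no exception) → 'B' (after the try/except). Output: VB

Answer: VB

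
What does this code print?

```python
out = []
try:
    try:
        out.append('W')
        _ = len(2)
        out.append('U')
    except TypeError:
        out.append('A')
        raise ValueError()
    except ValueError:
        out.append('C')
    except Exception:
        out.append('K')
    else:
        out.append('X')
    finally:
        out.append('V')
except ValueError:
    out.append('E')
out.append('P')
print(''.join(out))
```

Execution trace: 'W' (inner try body) → 'A' (inner except TypeError) → 'V' (inner finally) → 'E' (outer except ValueError) → 'P' (after the try/except). Output: WAVEP

Answer: WAVEP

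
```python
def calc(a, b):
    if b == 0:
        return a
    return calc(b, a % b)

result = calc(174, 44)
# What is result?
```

calc(174, 44) -> calc(44, 42) -> calc(42, 2) -> calc(2, 0) -> 2

Answer: 2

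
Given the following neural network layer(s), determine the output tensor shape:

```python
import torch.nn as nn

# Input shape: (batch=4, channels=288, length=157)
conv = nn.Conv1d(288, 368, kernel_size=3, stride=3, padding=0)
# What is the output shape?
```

Input: (4, 288, 157) -> Output: (4, 368, 52)

Answer: (4, 368, 52)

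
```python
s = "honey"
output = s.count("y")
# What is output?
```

Trace:
`s = "honey"` → s = 'honey'
`output = s.count("y")` → output = 1
So output = 1

Answer: 1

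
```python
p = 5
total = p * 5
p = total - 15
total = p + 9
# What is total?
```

Trace:
`p = 5` → p = 5
`total = p * 5` → total = 25
`p = total - 15` → p = 10
`total = p + 9` → total = 19
So total = 19

Answer: 19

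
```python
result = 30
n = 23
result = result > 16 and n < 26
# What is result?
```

Trace:
`result = 30` → result = 30
`n = 23` → n = 23
`result = result > 16 and n < 26` → result = True
So result = True

Answer: True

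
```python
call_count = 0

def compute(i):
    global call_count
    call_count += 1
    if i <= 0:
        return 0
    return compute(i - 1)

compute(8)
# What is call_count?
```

Linear recursion stepping by 1: 9 calls from i=8 down to ≤0.

Answer: 9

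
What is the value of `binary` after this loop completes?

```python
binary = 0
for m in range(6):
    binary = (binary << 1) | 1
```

Build 6 consecutive 1-bits: 0b111111
`binary` takes the values: 0 → 1 → 3 → 7 → 15 → 31 → 63

Answer: 63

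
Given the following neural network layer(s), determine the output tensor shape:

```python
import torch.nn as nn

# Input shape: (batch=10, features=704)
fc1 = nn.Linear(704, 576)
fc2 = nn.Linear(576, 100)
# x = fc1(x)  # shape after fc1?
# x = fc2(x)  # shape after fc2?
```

Input: (10, 704) -> after fc1: (10, 576) -> Output: (10, 100)

Answer: (10, 100)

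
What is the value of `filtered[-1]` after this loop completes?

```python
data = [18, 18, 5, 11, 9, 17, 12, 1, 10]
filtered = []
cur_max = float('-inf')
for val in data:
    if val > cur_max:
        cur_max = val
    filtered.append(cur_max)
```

Running max ends at 18
`filtered` takes the values: [] → [18] → [18, 18] → [18, 18, 18] → [18, 18, 18, 18] → [18, 18, 18, 18, 18] → [18, 18, 18, 18, 18, 18] → [18, 18, 18, 18, 18, 18, 18] → [18, 18, 18, 18, 18, 18, 18, 18] → [18, 18, 18, 18, 18, 18, 18, 18, 18]
So `filtered[-1]` = 18

Answer: 18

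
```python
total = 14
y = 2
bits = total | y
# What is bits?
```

Trace:
`total = 14` → total = 14
`y = 2` → y = 2
`bits = total | y` → bits = 14
So bits = 14

Answer: 14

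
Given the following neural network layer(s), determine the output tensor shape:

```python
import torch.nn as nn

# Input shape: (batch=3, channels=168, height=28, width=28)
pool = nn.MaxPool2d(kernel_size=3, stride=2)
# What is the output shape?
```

Input: (3, 168, 28, 28) -> Output: (3, 168, 13, 13)

Answer: (3, 168, 13, 13)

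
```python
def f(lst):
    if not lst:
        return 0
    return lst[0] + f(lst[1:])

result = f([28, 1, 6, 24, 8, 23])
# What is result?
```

28 + 1 + 6 + 24 + 8 + 23 + 0 = 90

Answer: 90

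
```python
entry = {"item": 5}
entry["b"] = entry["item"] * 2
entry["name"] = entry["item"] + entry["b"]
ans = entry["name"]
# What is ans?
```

Trace:
`entry = {"item": 5}` → entry = {'item': 5}
`entry["b"] = entry["item"] * 2` → entry = {'item': 5, 'b': 10}
`entry["name"] = entry["item"] + entry["b"]` → entry = {'item': 5, 'b': 10, 'name': 15}
`ans = entry["name"]` → ans = 15
So ans = 15

Answer: 15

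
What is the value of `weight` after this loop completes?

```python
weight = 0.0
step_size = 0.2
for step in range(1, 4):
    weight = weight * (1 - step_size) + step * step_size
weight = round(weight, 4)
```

Moving average with lr=0.2
`weight` takes the values: 0.0 → 0.2 → 0.56 → 1.048

Answer: 1.048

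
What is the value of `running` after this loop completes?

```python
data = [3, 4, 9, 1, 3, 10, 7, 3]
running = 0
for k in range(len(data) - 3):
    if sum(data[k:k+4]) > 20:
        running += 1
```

Count windows with sum > 20
`running` takes the values: 0 → 1 → 2 → 3

Answer: 3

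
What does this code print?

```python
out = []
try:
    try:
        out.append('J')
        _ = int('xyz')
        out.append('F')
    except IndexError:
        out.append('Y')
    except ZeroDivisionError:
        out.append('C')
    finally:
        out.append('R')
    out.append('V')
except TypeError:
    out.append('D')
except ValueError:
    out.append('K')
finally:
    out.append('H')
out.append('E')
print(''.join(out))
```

Execution trace: 'J' (inner try body) → 'R' (inner finally) → 'K' (except ValueError) → 'H' (finally) → 'E' (after the try/except). Output: JRKHE

Answer: JRKHE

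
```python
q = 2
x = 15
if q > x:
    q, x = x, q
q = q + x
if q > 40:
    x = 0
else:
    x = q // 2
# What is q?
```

Trace:
`q = 2` → q = 2
`x = 15` → x = 15
`if q > x: ...` → q > x is False → no variable changes
`q = q + x` → q = 17
`if q > 40: ...` → q > 40 is False, take else branch → x = 8
So q = 17

Answer: 17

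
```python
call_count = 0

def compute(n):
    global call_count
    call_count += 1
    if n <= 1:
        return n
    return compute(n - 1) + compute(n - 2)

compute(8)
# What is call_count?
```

Calls(n) = 1 + Calls(n-1) + Calls(n-2); Calls(0)=Calls(1)=1. For n=8 this gives 67.

Answer: 67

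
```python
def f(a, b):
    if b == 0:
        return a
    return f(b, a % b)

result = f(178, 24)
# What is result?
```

f(178, 24) -> f(24, 10) -> f(10, 4) -> f(4, 2) -> f(2, 0) -> 2

Answer: 2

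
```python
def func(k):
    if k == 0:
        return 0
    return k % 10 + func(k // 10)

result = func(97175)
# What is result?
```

Sum of digits of 97175: 5 + 7 + 1 + 7 + 9 = 29

Answer: 29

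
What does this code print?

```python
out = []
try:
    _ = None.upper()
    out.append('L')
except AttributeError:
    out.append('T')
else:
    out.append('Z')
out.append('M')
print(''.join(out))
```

Execution trace: 'T' (except AttributeError) → 'M' (after the try/except). Output: TM

Answer: TM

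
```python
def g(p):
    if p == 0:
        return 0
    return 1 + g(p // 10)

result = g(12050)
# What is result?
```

Count of digits of 12050: 5

Answer: 5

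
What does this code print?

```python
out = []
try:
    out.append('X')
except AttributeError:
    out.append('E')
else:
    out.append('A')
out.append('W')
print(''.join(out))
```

Execution trace: 'X' (try body, no exception) → 'A' (else) → 'W' (after the try/except). Output: XAW

Answer: XAW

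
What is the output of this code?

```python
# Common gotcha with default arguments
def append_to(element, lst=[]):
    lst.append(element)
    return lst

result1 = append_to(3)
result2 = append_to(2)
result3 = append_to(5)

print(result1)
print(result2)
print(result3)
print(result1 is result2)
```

Key concept: mutable default argument gotcha.
Step by step:
`result1 = append_to(3)` → result1 = [3]
`result2 = append_to(2)` → result1 = [3, 2] (same object as result2); result2 = [3, 2] (same object as result1)
`result3 = append_to(5)` → result1 = [3, 2, 5] (same object as result2, result3); result2 = [3, 2, 5] (same object as result1, result3); result3 = [3, 2, 5] (same object as result1, result2)
`print(result1)` → prints [3, 2, 5]
`print(result2)` → prints [3, 2, 5]
`print(result3)` → prints [3, 2, 5]
`print(result1 is result2)` → prints True

Answer:
[3, 2, 5]
[3, 2, 5]
[3, 2, 5]
True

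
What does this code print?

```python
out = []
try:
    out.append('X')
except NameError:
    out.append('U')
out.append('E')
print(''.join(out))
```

Execution trace: 'X' (try body, no exception) → 'E' (after the try/except). Output: XE

Answer: XE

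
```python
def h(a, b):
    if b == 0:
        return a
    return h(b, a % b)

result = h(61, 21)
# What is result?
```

h(61, 21) -> h(21, 19) -> h(19, 2) -> h(2, 1) -> h(1, 0) -> 1

Answer: 1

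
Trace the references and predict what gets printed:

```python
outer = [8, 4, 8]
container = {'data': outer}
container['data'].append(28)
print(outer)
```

Key concept: dict holds reference to list.
Step by step:
`outer = [8, 4, 8]` → outer = [8, 4, 8]
`container = {'data': outer}` → container = {'data': [8, 4, 8]}
`container['data'].append(28)` → outer = [8, 4, 8, 28]; container = {'data': [8, 4, 8, 28]}
`print(outer)` → prints [8, 4, 8, 28]

Answer: [8, 4, 8, 28]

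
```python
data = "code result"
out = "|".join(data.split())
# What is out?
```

Trace:
`data = "code result"` → data = 'code result'
`out = "|".join(data.split())` → out = 'code|result'
So out = 'code|result'

Answer: 'code|result'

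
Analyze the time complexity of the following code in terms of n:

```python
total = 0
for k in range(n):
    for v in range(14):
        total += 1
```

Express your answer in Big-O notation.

Each loop level contributes: n × 1. Multiplying the contributions gives O(n).

Answer: O(n)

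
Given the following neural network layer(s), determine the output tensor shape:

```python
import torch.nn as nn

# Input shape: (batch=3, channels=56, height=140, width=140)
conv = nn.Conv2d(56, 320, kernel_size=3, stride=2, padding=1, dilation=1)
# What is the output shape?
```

Input: (3, 56, 140, 140) -> Output: (3, 320, 70, 70)

Answer: (3, 320, 70, 70)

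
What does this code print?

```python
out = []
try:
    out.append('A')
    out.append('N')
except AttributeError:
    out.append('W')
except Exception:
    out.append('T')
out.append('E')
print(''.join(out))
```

Execution trace: 'A' (try body) → 'N' (try body, no exception) → 'E' (after the try/except). Output: ANE

Answer: ANE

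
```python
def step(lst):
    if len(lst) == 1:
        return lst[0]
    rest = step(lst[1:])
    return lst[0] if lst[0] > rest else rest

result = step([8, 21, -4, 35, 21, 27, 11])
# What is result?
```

Recursive max over [8, 21, -4, 35, 21, 27, 11] = 35

Answer: 35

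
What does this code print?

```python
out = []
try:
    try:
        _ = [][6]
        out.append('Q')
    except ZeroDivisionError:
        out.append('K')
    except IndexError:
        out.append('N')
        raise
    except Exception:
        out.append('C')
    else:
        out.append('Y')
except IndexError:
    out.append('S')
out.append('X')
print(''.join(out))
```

Execution trace: 'N' (inner except IndexError) → 'S' (outer except IndexError) → 'X' (after the try/except). Output: NSX

Answer: NSX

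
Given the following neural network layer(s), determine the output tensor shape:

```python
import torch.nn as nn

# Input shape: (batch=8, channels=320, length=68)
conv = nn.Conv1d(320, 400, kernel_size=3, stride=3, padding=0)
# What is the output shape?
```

Input: (8, 320, 68) -> Output: (8, 400, 22)

Answer: (8, 400, 22)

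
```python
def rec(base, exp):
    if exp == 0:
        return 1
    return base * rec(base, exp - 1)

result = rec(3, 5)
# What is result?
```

rec(3, 5) = 3 * 3 * 3 * 3 * 3 = 243

Answer: 243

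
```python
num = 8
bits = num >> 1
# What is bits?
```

Trace:
`num = 8` → num = 8
`bits = num >> 1` → bits = 4
So bits = 4

Answer: 4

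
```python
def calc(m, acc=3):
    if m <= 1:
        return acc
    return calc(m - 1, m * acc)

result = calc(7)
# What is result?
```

Accumulator trace (n, acc): (7, 3) -> (6, 21) -> (5, 126) -> (4, 630) -> (3, 2520) -> (2, 7560) -> (1, 15120) -> return 15120

Answer: 15120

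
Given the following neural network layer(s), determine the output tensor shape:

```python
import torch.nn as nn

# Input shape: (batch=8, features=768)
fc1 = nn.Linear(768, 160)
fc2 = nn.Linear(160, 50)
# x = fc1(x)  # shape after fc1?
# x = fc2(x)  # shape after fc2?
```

Input: (8, 768) -> after fc1: (8, 160) -> Output: (8, 50)

Answer: (8, 50)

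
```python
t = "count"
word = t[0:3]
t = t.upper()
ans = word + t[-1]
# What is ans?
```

Trace:
`t = "count"` → t = 'count'
`word = t[0:3]` → word = 'cou'
`t = t.upper()` → t = 'COUNT'
`ans = word + t[-1]` → ans = 'couT'
So ans = 'couT'

Answer: 'couT'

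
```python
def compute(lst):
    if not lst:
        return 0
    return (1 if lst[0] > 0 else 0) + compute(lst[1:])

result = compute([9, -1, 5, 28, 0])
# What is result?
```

Count of positive elements in [9, -1, 5, 28, 0] = 3

Answer: 3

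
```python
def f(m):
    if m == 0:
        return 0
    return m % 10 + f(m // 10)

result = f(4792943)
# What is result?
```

Sum of digits of 4792943: 3 + 4 + 9 + 2 + 9 + 7 + 4 = 38

Answer: 38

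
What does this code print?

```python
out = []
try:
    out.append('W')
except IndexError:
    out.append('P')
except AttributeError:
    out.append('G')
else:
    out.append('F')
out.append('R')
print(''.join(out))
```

Execution trace: 'W' (try body, no exception) → 'F' (else) → 'R' (after the try/except). Output: WFR

Answer: WFR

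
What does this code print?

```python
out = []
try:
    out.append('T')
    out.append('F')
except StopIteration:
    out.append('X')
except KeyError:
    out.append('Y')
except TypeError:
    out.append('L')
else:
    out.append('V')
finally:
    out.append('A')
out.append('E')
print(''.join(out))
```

Execution trace: 'T' (try body) → 'F' (try body, no exception) → 'V' (else) → 'A' (finally) → 'E' (after the try/except). Output: TFVAE

Answer: TFVAE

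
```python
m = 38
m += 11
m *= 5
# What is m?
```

Trace:
`m = 38` → m = 38
`m += 11` → m = 49
`m *= 5` → m = 245
So m = 245

Answer: 245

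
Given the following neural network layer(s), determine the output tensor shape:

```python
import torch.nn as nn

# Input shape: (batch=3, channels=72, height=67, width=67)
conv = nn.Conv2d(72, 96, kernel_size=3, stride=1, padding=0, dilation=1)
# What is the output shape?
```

Input: (3, 72, 67, 67) -> Output: (3, 96, 65, 65)

Answer: (3, 96, 65, 65)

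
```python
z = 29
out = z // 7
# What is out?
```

Trace:
`z = 29` → z = 29
`out = z // 7` → out = 4
So out = 4

Answer: 4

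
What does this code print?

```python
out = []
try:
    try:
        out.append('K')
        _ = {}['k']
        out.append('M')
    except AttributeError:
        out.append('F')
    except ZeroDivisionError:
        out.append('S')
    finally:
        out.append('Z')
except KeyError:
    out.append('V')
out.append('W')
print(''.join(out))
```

Execution trace: 'K' (try body) → 'Z' (finally) → 'V' (outer except KeyError) → 'W' (after the try/except). Output: KZVW

Answer: KZVW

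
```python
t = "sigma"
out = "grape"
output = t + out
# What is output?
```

Trace:
`t = "sigma"` → t = 'sigma'
`out = "grape"` → out = 'grape'
`output = t + out` → output = 'sigmagrape'
So output = 'sigmagrape'

Answer: 'sigmagrape'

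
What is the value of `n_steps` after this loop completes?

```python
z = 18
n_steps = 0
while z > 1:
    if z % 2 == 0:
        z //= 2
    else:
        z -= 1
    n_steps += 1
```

Steps to reduce 18 to 1
`n_steps` takes the values: 0 → 1 → 2 → 3 → 4 → 5

Answer: 5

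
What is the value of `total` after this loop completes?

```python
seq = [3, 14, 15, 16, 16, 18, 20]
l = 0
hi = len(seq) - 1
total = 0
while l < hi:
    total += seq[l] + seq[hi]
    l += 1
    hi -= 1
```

Sum of pairs from ends
`total` takes the values: 0 → 23 → 55 → 86

Answer: 86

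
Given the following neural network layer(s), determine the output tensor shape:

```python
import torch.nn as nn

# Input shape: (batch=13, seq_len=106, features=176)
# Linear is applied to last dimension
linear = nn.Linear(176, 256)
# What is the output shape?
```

Input: (13, 106, 176) -> Output: (13, 106, 256)

Answer: (13, 106, 256)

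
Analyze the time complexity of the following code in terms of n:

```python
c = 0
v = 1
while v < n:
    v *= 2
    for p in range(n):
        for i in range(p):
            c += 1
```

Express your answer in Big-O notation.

Each loop level contributes: log n × n × n. Multiplying the contributions gives O(n^2 log n).

Answer: O(n^2 log n)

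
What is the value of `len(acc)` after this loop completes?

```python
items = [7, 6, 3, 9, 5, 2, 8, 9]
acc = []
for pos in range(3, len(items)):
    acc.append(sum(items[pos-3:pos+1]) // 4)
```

Number of 4-element averages
`acc` takes the values: [] → [6] → [6, 5] → [6, 5, 4] → [6, 5, 4, 6] → [6, 5, 4, 6, 6]
So `len(acc)` = 5

Answer: 5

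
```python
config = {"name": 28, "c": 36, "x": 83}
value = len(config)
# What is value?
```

Trace:
`config = {"name": 28, "c": 36, "x": 83}` → config = {'name': 28, 'c': 36, 'x': 83}
`value = len(config)` → value = 3
So value = 3

Answer: 3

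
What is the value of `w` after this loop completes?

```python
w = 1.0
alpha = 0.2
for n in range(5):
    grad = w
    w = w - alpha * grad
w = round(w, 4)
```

Gradient descent: w = 1.0 * (1 - 0.2)^5
`w` takes the values: 1.0 → 0.8 → 0.64 → 0.512 → 0.4096 → 0.32768 → 0.3277

Answer: 0.3277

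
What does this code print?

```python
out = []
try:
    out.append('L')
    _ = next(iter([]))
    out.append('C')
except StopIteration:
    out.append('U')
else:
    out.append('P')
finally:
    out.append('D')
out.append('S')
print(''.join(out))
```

Execution trace: 'L' (try body) → 'U' (except StopIteration) → 'D' (finally) → 'S' (after the try/except). Output: LUDS

Answer: LUDS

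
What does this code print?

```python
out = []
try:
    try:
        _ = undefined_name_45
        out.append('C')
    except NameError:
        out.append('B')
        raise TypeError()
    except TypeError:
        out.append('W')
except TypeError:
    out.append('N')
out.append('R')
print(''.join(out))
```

Execution trace: 'B' (inner except NameError) → 'N' (outer except TypeError) → 'R' (after the try/except). Output: BNR

Answer: BNR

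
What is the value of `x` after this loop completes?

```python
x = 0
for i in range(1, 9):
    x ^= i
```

XOR of 1 to 8
`x` takes the values: 0 → 1 → 3 → 0 → 4 → 1 → 7 → 0 → 8

Answer: 8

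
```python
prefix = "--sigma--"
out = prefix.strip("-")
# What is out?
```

Trace:
`prefix = "--sigma--"` → prefix = '--sigma--'
`out = prefix.strip("-")` → out = 'sigma'
So out = 'sigma'

Answer: 'sigma'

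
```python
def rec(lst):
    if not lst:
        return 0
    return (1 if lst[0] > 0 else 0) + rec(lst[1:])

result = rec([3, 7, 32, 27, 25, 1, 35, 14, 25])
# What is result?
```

Count of positive elements in [3, 7, 32, 27, 25, 1, 35, 14, 25] = 9

Answer: 9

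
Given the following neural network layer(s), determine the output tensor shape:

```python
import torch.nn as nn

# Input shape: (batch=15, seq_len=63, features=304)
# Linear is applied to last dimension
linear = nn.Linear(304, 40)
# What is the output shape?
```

Input: (15, 63, 304) -> Output: (15, 63, 40)

Answer: (15, 63, 40)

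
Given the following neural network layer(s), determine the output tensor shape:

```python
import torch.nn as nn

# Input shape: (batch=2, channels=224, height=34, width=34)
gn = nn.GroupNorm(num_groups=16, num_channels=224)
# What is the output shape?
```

Input: (2, 224, 34, 34) -> Output: (2, 224, 34, 34)

Answer: (2, 224, 34, 34)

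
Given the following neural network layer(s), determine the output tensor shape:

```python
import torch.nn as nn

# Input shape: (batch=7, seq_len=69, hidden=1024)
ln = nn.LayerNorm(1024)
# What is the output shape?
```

Input: (7, 69, 1024) -> Output: (7, 69, 1024)

Answer: (7, 69, 1024)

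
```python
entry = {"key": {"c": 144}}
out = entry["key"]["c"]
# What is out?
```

Trace:
`entry = {"key": {"c": 144}}` → entry = {'key': {'c': 144}}
`out = entry["key"]["c"]` → out = 144
So out = 144

Answer: 144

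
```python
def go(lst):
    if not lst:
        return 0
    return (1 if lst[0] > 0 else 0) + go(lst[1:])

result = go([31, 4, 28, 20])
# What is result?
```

Count of positive elements in [31, 4, 28, 20] = 4

Answer: 4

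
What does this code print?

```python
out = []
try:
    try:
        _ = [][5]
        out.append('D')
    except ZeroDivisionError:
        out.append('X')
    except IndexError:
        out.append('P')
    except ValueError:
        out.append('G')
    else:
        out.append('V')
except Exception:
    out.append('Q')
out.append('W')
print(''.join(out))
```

Execution trace: 'P' (inner except IndexError) → 'W' (after the try/except). Output: PW

Answer: PW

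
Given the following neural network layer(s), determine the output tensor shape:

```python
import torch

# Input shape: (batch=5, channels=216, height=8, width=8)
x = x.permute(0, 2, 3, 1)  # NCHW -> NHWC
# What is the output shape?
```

Input: (5, 216, 8, 8) -> Output: (5, 8, 8, 216)

Answer: (5, 8, 8, 216)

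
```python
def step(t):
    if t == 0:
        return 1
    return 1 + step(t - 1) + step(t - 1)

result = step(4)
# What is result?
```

step(t) = 1 + 2·step(t-1), step(0)=1. Closed form: (1+1)·2^4 - 1 = 31.

Answer: 31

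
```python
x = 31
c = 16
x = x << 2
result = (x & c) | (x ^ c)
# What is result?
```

Trace:
`x = 31` → x = 31
`c = 16` → c = 16
`x = x << 2` → x = 124
`result = (x & c) | (x ^ c)` → result = 124
So result = 124

Answer: 124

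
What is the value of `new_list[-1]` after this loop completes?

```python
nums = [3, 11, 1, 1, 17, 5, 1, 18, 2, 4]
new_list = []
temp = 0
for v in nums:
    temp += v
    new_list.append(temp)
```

Cumulative sum ends at 63
`new_list` takes the values: [] → [3] → [3, 14] → [3, 14, 15] → [3, 14, 15, 16] → [3, 14, 15, 16, 33] → [3, 14, 15, 16, 33, 38] → [3, 14, 15, 16, 33, 38, 39] → [3, 14, 15, 16, 33, 38, 39, 57] → [3, 14, 15, 16, 33, 38, 39, 57, 59] → [3, 14, 15, 16, 33, 38, 39, 57, 59, 63]
So `new_list[-1]` = 63

Answer: 63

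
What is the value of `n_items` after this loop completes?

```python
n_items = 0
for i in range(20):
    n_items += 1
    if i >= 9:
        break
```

Loop breaks when i reaches 9, n_items is 10
`n_items` takes the values: 0 → 1 → 2 → 3 → 4 → 5 → 6 → 7 → 8 → 9 → 10

Answer: 10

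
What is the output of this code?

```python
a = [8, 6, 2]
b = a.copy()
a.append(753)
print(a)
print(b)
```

Key concept: list.copy() creates independent copy.
Step by step:
`a = [8, 6, 2]` → a = [8, 6, 2]
`b = a.copy()` → b = [8, 6, 2]
`a.append(753)` → a = [8, 6, 2, 753]
`print(a)` → prints [8, 6, 2, 753]
`print(b)` → prints [8, 6, 2]

Answer:
[8, 6, 2, 753]
[8, 6, 2]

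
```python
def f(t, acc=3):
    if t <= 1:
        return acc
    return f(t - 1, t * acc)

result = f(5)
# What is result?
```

Accumulator trace (n, acc): (5, 3) -> (4, 15) -> (3, 60) -> (2, 180) -> (1, 360) -> return 360

Answer: 360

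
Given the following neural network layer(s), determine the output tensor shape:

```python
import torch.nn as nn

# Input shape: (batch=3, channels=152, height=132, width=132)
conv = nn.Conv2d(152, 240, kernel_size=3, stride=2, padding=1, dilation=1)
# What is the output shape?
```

Input: (3, 152, 132, 132) -> Output: (3, 240, 66, 66)

Answer: (3, 240, 66, 66)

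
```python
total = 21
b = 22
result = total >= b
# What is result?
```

Trace:
`total = 21` → total = 21
`b = 22` → b = 22
`result = total >= b` → result = False
So result = False

Answer: False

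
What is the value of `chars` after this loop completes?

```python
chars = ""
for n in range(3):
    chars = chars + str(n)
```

Concatenate digits 0 to 2
`chars` takes the values: "" → "0" → "01" → "012"

Answer: "012"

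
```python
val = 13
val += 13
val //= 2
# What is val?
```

Trace:
`val = 13` → val = 13
`val += 13` → val = 26
`val //= 2` → val = 13
So val = 13

Answer: 13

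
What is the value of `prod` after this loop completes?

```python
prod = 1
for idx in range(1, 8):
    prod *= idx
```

7! = 5040
`prod` takes the values: 1 → 2 → 6 → 24 → 120 → 720 → 5040

Answer: 5040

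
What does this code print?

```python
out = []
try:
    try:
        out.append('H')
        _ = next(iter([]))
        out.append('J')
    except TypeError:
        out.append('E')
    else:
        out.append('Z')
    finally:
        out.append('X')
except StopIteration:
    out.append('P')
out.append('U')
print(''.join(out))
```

Execution trace: 'H' (try body) → 'X' (finally) → 'P' (outer except StopIteration) → 'U' (after the try/except). Output: HXPU

Answer: HXPU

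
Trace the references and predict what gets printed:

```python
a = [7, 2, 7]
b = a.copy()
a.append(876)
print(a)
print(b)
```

Key concept: list.copy() creates independent copy.
Step by step:
`a = [7, 2, 7]` → a = [7, 2, 7]
`b = a.copy()` → b = [7, 2, 7]
`a.append(876)` → a = [7, 2, 7, 876]
`print(a)` → prints [7, 2, 7, 876]
`print(b)` → prints [7, 2, 7]

Answer:
[7, 2, 7, 876]
[7, 2, 7]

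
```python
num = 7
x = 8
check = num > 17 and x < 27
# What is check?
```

Trace:
`num = 7` → num = 7
`x = 8` → x = 8
`check = num > 17 and x < 27` → check = False
So check = False

Answer: False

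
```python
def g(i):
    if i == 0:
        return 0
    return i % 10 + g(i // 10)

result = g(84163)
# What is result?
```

Sum of digits of 84163: 3 + 6 + 1 + 4 + 8 = 22

Answer: 22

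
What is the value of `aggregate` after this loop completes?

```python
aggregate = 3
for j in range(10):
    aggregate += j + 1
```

Start at 3, add 1 to 10 = 58
`aggregate` takes the values: 3 → 4 → 6 → 9 → 13 → 18 → 24 → 31 → 39 → 48 → 58

Answer: 58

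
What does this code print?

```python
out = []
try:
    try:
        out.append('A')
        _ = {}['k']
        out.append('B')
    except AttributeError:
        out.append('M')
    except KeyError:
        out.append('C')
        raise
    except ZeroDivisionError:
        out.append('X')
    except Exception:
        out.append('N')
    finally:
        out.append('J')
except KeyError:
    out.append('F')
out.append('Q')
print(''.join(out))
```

Execution trace: 'A' (inner try body) → 'C' (inner except KeyError) → 'J' (inner finally) → 'F' (outer except KeyError) → 'Q' (after the try/except). Output: ACJFQ

Answer: ACJFQ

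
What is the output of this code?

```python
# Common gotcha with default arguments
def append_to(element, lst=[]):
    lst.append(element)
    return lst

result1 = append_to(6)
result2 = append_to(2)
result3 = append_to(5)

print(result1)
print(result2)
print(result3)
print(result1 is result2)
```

Key concept: mutable default argument gotcha.
Step by step:
`result1 = append_to(6)` → result1 = [6]
`result2 = append_to(2)` → result1 = [6, 2] (same object as result2); result2 = [6, 2] (same object as result1)
`result3 = append_to(5)` → result1 = [6, 2, 5] (same object as result2, result3); result2 = [6, 2, 5] (same object as result1, result3); result3 = [6, 2, 5] (same object as result1, result2)
`print(result1)` → prints [6, 2, 5]
`print(result2)` → prints [6, 2, 5]
`print(result3)` → prints [6, 2, 5]
`print(result1 is result2)` → prints True

Answer:
[6, 2, 5]
[6, 2, 5]
[6, 2, 5]
True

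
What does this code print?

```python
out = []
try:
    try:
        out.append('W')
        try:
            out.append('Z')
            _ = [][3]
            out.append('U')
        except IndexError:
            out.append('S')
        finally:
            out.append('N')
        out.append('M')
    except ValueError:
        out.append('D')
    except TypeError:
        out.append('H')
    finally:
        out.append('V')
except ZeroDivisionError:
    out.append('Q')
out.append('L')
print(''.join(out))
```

Execution trace: 'W' (try body) → 'Z' (inner try body) → 'S' (inner except IndexError) → 'N' (inner finally) → 'M' (try body, no exception) → 'V' (finally) → 'L' (after the try/except). Output: WZSNMVL

Answer: WZSNMVL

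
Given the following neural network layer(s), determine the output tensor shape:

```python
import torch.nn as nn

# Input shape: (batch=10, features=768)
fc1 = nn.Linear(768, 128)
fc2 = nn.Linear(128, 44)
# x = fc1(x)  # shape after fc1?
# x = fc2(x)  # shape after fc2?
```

Input: (10, 768) -> after fc1: (10, 128) -> Output: (10, 44)

Answer: (10, 44)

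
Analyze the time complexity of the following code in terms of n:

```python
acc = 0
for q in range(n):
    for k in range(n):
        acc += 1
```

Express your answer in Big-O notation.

Each loop level contributes: n × n. Multiplying the contributions gives O(n^2).

Answer: O(n^2)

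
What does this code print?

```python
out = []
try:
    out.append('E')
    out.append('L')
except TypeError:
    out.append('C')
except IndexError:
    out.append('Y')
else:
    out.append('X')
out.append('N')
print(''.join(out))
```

Execution trace: 'E' (try body) → 'L' (try body, no exception) → 'X' (else) → 'N' (after the try/except). Output: ELXN

Answer: ELXN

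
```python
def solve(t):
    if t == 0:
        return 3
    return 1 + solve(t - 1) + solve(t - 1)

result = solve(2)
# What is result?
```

solve(t) = 1 + 2·solve(t-1), solve(0)=3. Closed form: (3+1)·2^2 - 1 = 15.

Answer: 15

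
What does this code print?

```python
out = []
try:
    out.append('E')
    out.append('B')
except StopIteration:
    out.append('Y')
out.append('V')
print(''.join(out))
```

Execution trace: 'E' (try body) → 'B' (try body, no exception) → 'V' (after the try/except). Output: EBV

Answer: EBV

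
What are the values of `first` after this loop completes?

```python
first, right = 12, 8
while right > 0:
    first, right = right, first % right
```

GCD of 12 and 8
`first` takes the values: 12 → 8 → 4

Answer: 4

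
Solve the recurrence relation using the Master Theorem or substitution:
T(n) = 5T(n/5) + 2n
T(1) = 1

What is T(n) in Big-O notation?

By Master Theorem: a=5, b=5, f(n)=2n. Since log_5(5) = 1 and f(n) = Θ(n^1), Case 2 applies. T(n) = O(n log n).

Answer: O(n log n)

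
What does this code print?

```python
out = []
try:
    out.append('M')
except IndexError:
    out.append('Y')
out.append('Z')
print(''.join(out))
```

Execution trace: 'M' (try body, no exception) → 'Z' (after the try/except). Output: MZ

Answer: MZ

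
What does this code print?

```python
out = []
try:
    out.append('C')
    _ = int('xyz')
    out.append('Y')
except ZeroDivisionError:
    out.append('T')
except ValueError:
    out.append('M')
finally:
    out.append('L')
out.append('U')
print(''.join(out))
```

Execution trace: 'C' (try body) → 'M' (except ValueError) → 'L' (finally) → 'U' (after the try/except). Output: CMLU

Answer: CMLU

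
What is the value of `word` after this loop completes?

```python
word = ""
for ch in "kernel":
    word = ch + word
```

Reverse 'kernel'
`word` takes the values: "" → "k" → "ek" → "rek" → "nrek" → "enrek" → "lenrek"

Answer: "lenrek"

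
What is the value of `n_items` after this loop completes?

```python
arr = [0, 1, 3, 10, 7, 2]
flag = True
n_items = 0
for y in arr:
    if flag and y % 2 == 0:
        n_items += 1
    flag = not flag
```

Count even values at even positions
`n_items` takes the values: 0 → 1

Answer: 1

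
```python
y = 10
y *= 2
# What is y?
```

Trace:
`y = 10` → y = 10
`y *= 2` → y = 20
So y = 20

Answer: 20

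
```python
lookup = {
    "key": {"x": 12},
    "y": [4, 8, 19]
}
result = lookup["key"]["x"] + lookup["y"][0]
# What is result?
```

Trace:
`lookup = { ...` → lookup = {'key': {'x': 12}, 'y': [4, 8, 19]}
`result = lookup["key"]["x"] + lookup["y"][0]` → result = 16
So result = 16

Answer: 16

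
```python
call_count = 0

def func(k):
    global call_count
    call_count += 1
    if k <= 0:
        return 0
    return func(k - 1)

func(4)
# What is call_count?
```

Linear recursion stepping by 1: 5 calls from k=4 down to ≤0.

Answer: 5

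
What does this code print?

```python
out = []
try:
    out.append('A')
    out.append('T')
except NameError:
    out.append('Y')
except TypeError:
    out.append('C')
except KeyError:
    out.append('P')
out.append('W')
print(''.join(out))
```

Execution trace: 'A' (try body) → 'T' (try body, no exception) → 'W' (after the try/except). Output: ATW

Answer: ATW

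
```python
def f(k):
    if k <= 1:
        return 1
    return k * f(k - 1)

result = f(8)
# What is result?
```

f(8) = 8 * 7 * 6 * 5 * 4 * 3 * 2 * 1 = 40320

Answer: 40320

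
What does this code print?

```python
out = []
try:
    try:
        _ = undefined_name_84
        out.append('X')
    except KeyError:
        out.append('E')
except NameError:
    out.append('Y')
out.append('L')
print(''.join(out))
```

Execution trace: 'Y' (outer except NameError) → 'L' (after the try/except). Output: YL

Answer: YL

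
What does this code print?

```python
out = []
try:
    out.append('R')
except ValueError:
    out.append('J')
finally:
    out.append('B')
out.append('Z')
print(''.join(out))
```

Execution trace: 'R' (try body, no exception) → 'B' (finally) → 'Z' (after the try/except). Output: RBZ

Answer: RBZ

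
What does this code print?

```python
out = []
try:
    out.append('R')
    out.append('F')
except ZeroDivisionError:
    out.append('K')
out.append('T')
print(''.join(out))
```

Execution trace: 'R' (try body) → 'F' (try body, no exception) → 'T' (after the try/except). Output: RFT

Answer: RFT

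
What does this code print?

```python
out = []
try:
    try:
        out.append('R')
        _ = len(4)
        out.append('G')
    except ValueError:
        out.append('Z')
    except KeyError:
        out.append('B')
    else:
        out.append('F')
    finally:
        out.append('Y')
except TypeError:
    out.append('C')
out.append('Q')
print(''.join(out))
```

Execution trace: 'R' (try body) → 'Y' (finally) → 'C' (outer except TypeError) → 'Q' (after the try/except). Output: RYCQ

Answer: RYCQ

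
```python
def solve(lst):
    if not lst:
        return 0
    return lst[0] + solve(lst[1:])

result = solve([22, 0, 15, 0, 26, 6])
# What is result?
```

22 + 0 + 15 + 0 + 26 + 6 + 0 = 69

Answer: 69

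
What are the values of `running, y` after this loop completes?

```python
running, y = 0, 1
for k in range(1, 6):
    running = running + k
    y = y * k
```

Sum and factorial of 1 to 5
`running, y` takes the values: (0, 1) → (1, 1) → (3, 1) → (3, 2) → (6, 2) → (6, 6) → (10, 6) → (10, 24) → (15, 24) → (15, 120)

Answer: 15, 120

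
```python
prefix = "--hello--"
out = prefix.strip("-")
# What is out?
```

Trace:
`prefix = "--hello--"` → prefix = '--hello--'
`out = prefix.strip("-")` → out = 'hello'
So out = 'hello'

Answer: 'hello'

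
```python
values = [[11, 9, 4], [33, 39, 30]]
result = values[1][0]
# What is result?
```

Trace:
`values = [[11, 9, 4], [33, 39, 30]]` → values = [[11, 9, 4], [33, 39, 30]]
`result = values[1][0]` → result = 33
So result = 33

Answer: 33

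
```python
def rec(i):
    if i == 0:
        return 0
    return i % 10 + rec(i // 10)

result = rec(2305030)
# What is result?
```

Sum of digits of 2305030: 0 + 3 + 0 + 5 + 0 + 3 + 2 = 13

Answer: 13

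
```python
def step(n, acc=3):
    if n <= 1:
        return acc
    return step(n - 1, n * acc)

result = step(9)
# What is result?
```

Accumulator trace (n, acc): (9, 3) -> (8, 27) -> (7, 216) -> (6, 1512) -> (5, 9072) -> (4, 45360) -> (3, 181440) -> (2, 544320) -> (1, 1088640) -> return 1088640

Answer: 1088640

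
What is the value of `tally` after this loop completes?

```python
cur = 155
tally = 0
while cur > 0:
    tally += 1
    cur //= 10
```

Count digits by repeated division by 10
`tally` takes the values: 0 → 1 → 2 → 3

Answer: 3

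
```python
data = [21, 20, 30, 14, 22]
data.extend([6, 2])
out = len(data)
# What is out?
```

Trace:
`data = [21, 20, 30, 14, 22]` → data = [21, 20, 30, 14, 22]
`data.extend([6, 2])` → data = [21, 20, 30, 14, 22, 6, 2]
`out = len(data)` → out = 7
So out = 7

Answer: 7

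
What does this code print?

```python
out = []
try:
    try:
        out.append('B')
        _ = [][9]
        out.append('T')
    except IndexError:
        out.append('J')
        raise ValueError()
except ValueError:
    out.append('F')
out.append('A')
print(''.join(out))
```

Execution trace: 'B' (inner try body) → 'J' (inner except IndexError) → 'F' (outer except ValueError) → 'A' (after the try/except). Output: BJFA

Answer: BJFA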